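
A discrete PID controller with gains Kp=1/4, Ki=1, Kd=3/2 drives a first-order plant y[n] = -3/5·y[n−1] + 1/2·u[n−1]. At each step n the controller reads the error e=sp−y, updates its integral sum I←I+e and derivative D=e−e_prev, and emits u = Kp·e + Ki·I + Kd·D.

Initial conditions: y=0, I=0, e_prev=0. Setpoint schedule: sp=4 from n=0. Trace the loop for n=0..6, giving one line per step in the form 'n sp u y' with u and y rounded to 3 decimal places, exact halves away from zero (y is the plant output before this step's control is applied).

(exact arithmetic carried between steps; '≈' marks a value shown rounded to 6 d.p. or computed from one; I and e_prev carry over from the previous line; the table rounds u and y to 3 d.p., halves away from zero)
n=0: y=0, sp=4, e=sp−y=4; I=4, D=e−e_prev=4; u=1/4·4+1·4+3/2·4=11; next y=-3/5·0+1/2·11=5.5
n=1: y=5.5, sp=4, e=sp−y=-1.5; I=2.5, D=e−e_prev=-5.5; u=1/4·(-1.5)+1·2.5+3/2·(-5.5)=-6.125; next y=-3/5·5.5+1/2·(-6.125)=-6.3625
n=2: y=-6.3625, sp=4, e=sp−y=10.3625; I=12.8625, D=e−e_prev=11.8625; u=1/4·10.3625+1·12.8625+3/2·11.8625=33.246875; next y=-3/5·(-6.3625)+1/2·33.246875≈20.440938
n=3: y≈20.440938, sp=4, e=sp−y≈-16.440938; I≈-3.578438, D=e−e_prev≈-26.803438; u=1/4·(-16.440938)+1·(-3.578438)+3/2·(-26.803438)≈-47.893828; next y=-3/5·20.440938+1/2·(-47.893828)≈-36.211477
n=4: y≈-36.211477, sp=4, e=sp−y≈40.211477; I≈36.633039, D=e−e_prev≈56.652414; u=1/4·40.211477+1·36.633039+3/2·56.652414≈131.664529; next y=-3/5·(-36.211477)+1/2·131.664529≈87.559151
n=5: y≈87.559151, sp=4, e=sp−y≈-83.559151; I≈-46.926112, D=e−e_prev≈-123.770627; u=1/4·(-83.559151)+1·(-46.926112)+3/2·(-123.770627)≈-253.471840; next y=-3/5·87.559151+1/2·(-253.471840)≈-179.271410
n=6: y≈-179.271410, sp=4, e=sp−y≈183.271410; I≈136.345299, D=e−e_prev≈266.830561; u=1/4·183.271410+1·136.345299+3/2·266.830561≈582.408993; next y=-3/5·(-179.271410)+1/2·582.408993≈398.767343

0 4 11.000 0.000
1 4 -6.125 5.500
2 4 33.247 -6.363
3 4 -47.894 20.441
4 4 131.665 -36.211
5 4 -253.472 87.559
6 4 582.409 -179.271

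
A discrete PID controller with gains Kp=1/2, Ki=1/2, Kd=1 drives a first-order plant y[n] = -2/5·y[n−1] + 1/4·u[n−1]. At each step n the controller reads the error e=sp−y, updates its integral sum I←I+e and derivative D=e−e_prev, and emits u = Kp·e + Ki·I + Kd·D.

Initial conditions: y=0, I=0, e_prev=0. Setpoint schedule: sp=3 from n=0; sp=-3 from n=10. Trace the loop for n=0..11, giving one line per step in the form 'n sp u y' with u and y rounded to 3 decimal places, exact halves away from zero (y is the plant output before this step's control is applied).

0 3 6.000 0.000
1 3 1.500 1.500
2 3 7.200 -0.225
3 3 2.858 1.890
4 3 9.391 -0.042
5 3 4.168 2.364
6 3 11.428 0.096
7 3 5.167 2.818
8 3 13.288 0.164
9 3 5.868 3.256
10 -3 3.016 0.165
11 -3 3.295 0.688

(exact arithmetic carried between steps; '≈' marks a value shown rounded to 6 d.p. or computed from one; I and e_prev carry over from the previous line; the table rounds u and y to 3 d.p., halves away from zero)
n=0: y=0, sp=3, e=sp−y=3; I=3, D=e−e_prev=3; u=1/2·3+1/2·3+1·3=6; next y=-2/5·0+1/4·6=1.5
n=1: y=1.5, sp=3, e=sp−y=1.5; I=4.5, D=e−e_prev=-1.5; u=1/2·1.5+1/2·4.5+1·(-1.5)=1.5; next y=-2/5·1.5+1/4·1.5=-0.225
n=2: y=-0.225, sp=3, e=sp−y=3.225; I=7.725, D=e−e_prev=1.725; u=1/2·3.225+1/2·7.725+1·1.725=7.2; next y=-2/5·(-0.225)+1/4·7.2=1.89
n=3: y=1.89, sp=3, e=sp−y=1.11; I=8.835, D=e−e_prev=-2.115; u=1/2·1.11+1/2·8.835+1·(-2.115)=2.8575; next y=-2/5·1.89+1/4·2.8575=-0.041625
n=4: y=-0.041625, sp=3, e=sp−y=3.041625; I=11.876625, D=e−e_prev=1.931625; u=1/2·3.041625+1/2·11.876625+1·1.931625=9.39075; next y=-2/5·(-0.041625)+1/4·9.39075≈2.364338
n=5: y≈2.364338, sp=3, e=sp−y≈0.635663; I≈12.512288, D=e−e_prev≈-2.405963; u=1/2·0.635663+1/2·12.512288+1·(-2.405963)≈4.168013; next y=-2/5·2.364338+1/4·4.168013≈0.096268
n=6: y≈0.096268, sp=3, e=sp−y≈2.903732; I≈15.416019, D=e−e_prev≈2.268069; u=1/2·2.903732+1/2·15.416019+1·2.268069≈11.427945; next y=-2/5·0.096268+1/4·11.427945≈2.818479
n=7: y=2.818479, sp=3, e=sp−y=0.181521; I≈15.597540, D=e−e_prev≈-2.722211; u=1/2·0.181521+1/2·15.597540+1·(-2.722211)≈5.167320; next y=-2/5·2.818479+1/4·5.167320≈0.164438
n=8: y≈0.164438, sp=3, e=sp−y≈2.835562; I≈18.433102, D=e−e_prev≈2.654041; u=1/2·2.835562+1/2·18.433102+1·2.654041≈13.288372; next y=-2/5·0.164438+1/4·13.288372≈3.256318
n=9: y≈3.256318, sp=3, e=sp−y≈-0.256318; I≈18.176784, D=e−e_prev≈-3.091879; u=1/2·(-0.256318)+1/2·18.176784+1·(-3.091879)≈5.868354; next y=-2/5·3.256318+1/4·5.868354≈0.164561
n=10: y≈0.164561, sp=-3, e=sp−y≈-3.164561; I≈15.012223, D=e−e_prev≈-2.908244; u=1/2·(-3.164561)+1/2·15.012223+1·(-2.908244)≈3.015587; next y=-2/5·0.164561+1/4·3.015587≈0.688072
n=11: y≈0.688072, sp=-3, e=sp−y≈-3.688072; I≈11.324151, D=e−e_prev≈-0.523511; u=1/2·(-3.688072)+1/2·11.324151+1·(-0.523511)≈3.294528; next y=-2/5·0.688072+1/4·3.294528≈0.548403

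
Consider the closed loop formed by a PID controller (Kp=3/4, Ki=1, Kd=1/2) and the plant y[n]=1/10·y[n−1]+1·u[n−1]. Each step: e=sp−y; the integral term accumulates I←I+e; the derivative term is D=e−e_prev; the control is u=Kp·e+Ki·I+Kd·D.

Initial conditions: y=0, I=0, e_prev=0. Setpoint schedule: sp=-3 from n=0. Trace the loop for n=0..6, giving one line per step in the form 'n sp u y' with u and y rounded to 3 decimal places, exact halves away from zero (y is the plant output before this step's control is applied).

0 -3 -6.750 0.000
1 -3 6.938 -6.750
2 -3 -21.966 6.263
3 -3 37.382 -21.339
4 -3 -85.402 35.248
5 -3 168.176 -81.877
6 -3 -355.706 159.988

(exact arithmetic carried between steps; '≈' marks a value shown rounded to 6 d.p. or computed from one; I and e_prev carry over from the previous line; the table rounds u and y to 3 d.p., halves away from zero)
n=0: y=0, sp=-3, e=sp−y=-3; I=-3, D=e−e_prev=-3; u=3/4·(-3)+1·(-3)+1/2·(-3)=-6.75; next y=1/10·0+1·(-6.75)=-6.75
n=1: y=-6.75, sp=-3, e=sp−y=3.75; I=0.75, D=e−e_prev=6.75; u=3/4·3.75+1·0.75+1/2·6.75=6.9375; next y=1/10·(-6.75)+1·6.9375=6.2625
n=2: y=6.2625, sp=-3, e=sp−y=-9.2625; I=-8.5125, D=e−e_prev=-13.0125; u=3/4·(-9.2625)+1·(-8.5125)+1/2·(-13.0125)=-21.965625; next y=1/10·6.2625+1·(-21.965625)=-21.339375
n=3: y=-21.339375, sp=-3, e=sp−y=18.339375; I=9.826875, D=e−e_prev=27.601875; u=3/4·18.339375+1·9.826875+1/2·27.601875≈37.382344; next y=1/10·(-21.339375)+1·37.382344≈35.248406
n=4: y≈35.248406, sp=-3, e=sp−y≈-38.248406; I≈-28.421531, D=e−e_prev≈-56.587781; u=3/4·(-38.248406)+1·(-28.421531)+1/2·(-56.587781)≈-85.401727; next y=1/10·35.248406+1·(-85.401727)≈-81.876886
n=5: y≈-81.876886, sp=-3, e=sp−y≈78.876886; I≈50.455355, D=e−e_prev≈117.125292; u=3/4·78.876886+1·50.455355+1/2·117.125292≈168.175665; next y=1/10·(-81.876886)+1·168.175665≈159.987977
n=6: y≈159.987977, sp=-3, e=sp−y≈-162.987977; I≈-112.532622, D=e−e_prev≈-241.864863; u=3/4·(-162.987977)+1·(-112.532622)+1/2·(-241.864863)≈-355.706036; next y=1/10·159.987977+1·(-355.706036)≈-339.707238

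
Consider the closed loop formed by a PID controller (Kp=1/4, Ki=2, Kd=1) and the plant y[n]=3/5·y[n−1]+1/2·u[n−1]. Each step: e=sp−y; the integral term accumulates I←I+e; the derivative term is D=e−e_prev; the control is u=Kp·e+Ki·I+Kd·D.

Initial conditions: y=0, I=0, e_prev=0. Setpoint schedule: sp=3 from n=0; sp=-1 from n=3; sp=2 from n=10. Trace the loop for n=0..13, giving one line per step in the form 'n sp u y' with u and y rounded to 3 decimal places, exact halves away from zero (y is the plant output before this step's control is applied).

0 3 9.750 0.000
1 3 -3.094 4.875
2 3 9.396 1.378
3 -1 -17.334 5.525
4 -1 13.113 -5.352
5 -1 -17.326 3.345
6 -1 15.185 -6.656
7 -1 -16.833 3.599
8 -1 16.256 -6.257
9 -1 -17.636 4.374
10 2 26.341 -6.194
11 2 -21.695 9.455
12 2 26.590 -5.175
13 2 -23.626 10.190

(exact arithmetic carried between steps; '≈' marks a value shown rounded to 6 d.p. or computed from one; I and e_prev carry over from the previous line; the table rounds u and y to 3 d.p., halves away from zero)
n=0: y=0, sp=3, e=sp−y=3; I=3, D=e−e_prev=3; u=1/4·3+2·3+1·3=9.75; next y=3/5·0+1/2·9.75=4.875
n=1: y=4.875, sp=3, e=sp−y=-1.875; I=1.125, D=e−e_prev=-4.875; u=1/4·(-1.875)+2·1.125+1·(-4.875)=-3.09375; next y=3/5·4.875+1/2·(-3.09375)=1.378125
n=2: y=1.378125, sp=3, e=sp−y=1.621875; I=2.746875, D=e−e_prev=3.496875; u=1/4·1.621875+2·2.746875+1·3.496875≈9.396094; next y=3/5·1.378125+1/2·9.396094≈5.524922
n=3: y≈5.524922, sp=-1, e=sp−y≈-6.524922; I≈-3.778047, D=e−e_prev≈-8.146797; u=1/4·(-6.524922)+2·(-3.778047)+1·(-8.146797)≈-17.334121; next y=3/5·5.524922+1/2·(-17.334121)≈-5.352107
n=4: y≈-5.352107, sp=-1, e=sp−y≈4.352107; I≈0.574061, D=e−e_prev≈10.877029; u=1/4·4.352107+2·0.574061+1·10.877029≈13.113177; next y=3/5·(-5.352107)+1/2·13.113177≈3.345324
n=5: y≈3.345324, sp=-1, e=sp−y≈-4.345324; I≈-3.771264, D=e−e_prev≈-8.697432; u=1/4·(-4.345324)+2·(-3.771264)+1·(-8.697432)≈-17.326290; next y=3/5·3.345324+1/2·(-17.326290)≈-6.655950
n=6: y≈-6.655950, sp=-1, e=sp−y≈5.655950; I≈1.884687, D=e−e_prev≈10.001275; u=1/4·5.655950+2·1.884687+1·10.001275≈15.184636; next y=3/5·(-6.655950)+1/2·15.184636≈3.598748
n=7: y≈3.598748, sp=-1, e=sp−y≈-4.598748; I≈-2.714061, D=e−e_prev≈-10.254698; u=1/4·(-4.598748)+2·(-2.714061)+1·(-10.254698)≈-16.832507; next y=3/5·3.598748+1/2·(-16.832507)≈-6.257005
n=8: y≈-6.257005, sp=-1, e=sp−y≈5.257005; I≈2.542944, D=e−e_prev≈9.855752; u=1/4·5.257005+2·2.542944+1·9.855752≈16.255891; next y=3/5·(-6.257005)+1/2·16.255891≈4.373743
n=9: y≈4.373743, sp=-1, e=sp−y≈-5.373743; I≈-2.830799, D=e−e_prev≈-10.630748; u=1/4·(-5.373743)+2·(-2.830799)+1·(-10.630748)≈-17.635781; next y=3/5·4.373743+1/2·(-17.635781)≈-6.193645
n=10: y≈-6.193645, sp=2, e=sp−y≈8.193645; I≈5.362846, D=e−e_prev≈13.567388; u=1/4·8.193645+2·5.362846+1·13.567388≈26.341491; next y=3/5·(-6.193645)+1/2·26.341491≈9.454559
n=11: y≈9.454559, sp=2, e=sp−y≈-7.454559; I≈-2.091713, D=e−e_prev≈-15.648203; u=1/4·(-7.454559)+2·(-2.091713)+1·(-15.648203)≈-21.695268; next y=3/5·9.454559+1/2·(-21.695268)≈-5.174899
n=12: y≈-5.174899, sp=2, e=sp−y≈7.174899; I≈5.083186, D=e−e_prev≈14.629457; u=1/4·7.174899+2·5.083186+1·14.629457≈26.589555; next y=3/5·(-5.174899)+1/2·26.589555≈10.189838
n=13: y≈10.189838, sp=2, e=sp−y≈-8.189838; I≈-3.106652, D=e−e_prev≈-15.364737; u=1/4·(-8.189838)+2·(-3.106652)+1·(-15.364737)≈-23.625500; next y=3/5·10.189838+1/2·(-23.625500)≈-5.698847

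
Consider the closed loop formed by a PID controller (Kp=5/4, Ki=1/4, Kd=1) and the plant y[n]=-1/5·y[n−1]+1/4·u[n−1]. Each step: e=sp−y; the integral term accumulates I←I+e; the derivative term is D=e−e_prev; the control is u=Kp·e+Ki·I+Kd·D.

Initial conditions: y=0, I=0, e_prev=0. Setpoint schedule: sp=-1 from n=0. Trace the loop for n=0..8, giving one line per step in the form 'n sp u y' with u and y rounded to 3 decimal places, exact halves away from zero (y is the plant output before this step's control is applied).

(exact arithmetic carried between steps; '≈' marks a value shown rounded to 6 d.p. or computed from one; I and e_prev carry over from the previous line; the table rounds u and y to 3 d.p., halves away from zero)
n=0: y=0, sp=-1, e=sp−y=-1; I=-1, D=e−e_prev=-1; u=5/4·(-1)+1/4·(-1)+1·(-1)=-2.5; next y=-1/5·0+1/4·(-2.5)=-0.625
n=1: y=-0.625, sp=-1, e=sp−y=-0.375; I=-1.375, D=e−e_prev=0.625; u=5/4·(-0.375)+1/4·(-1.375)+1·0.625=-0.1875; next y=-1/5·(-0.625)+1/4·(-0.1875)=0.078125
n=2: y=0.078125, sp=-1, e=sp−y=-1.078125; I=-2.453125, D=e−e_prev=-0.703125; u=5/4·(-1.078125)+1/4·(-2.453125)+1·(-0.703125)≈-2.664063; next y=-1/5·0.078125+1/4·(-2.664063)≈-0.681641
n=3: y≈-0.681641, sp=-1, e=sp−y≈-0.318359; I≈-2.771484, D=e−e_prev≈0.759766; u=5/4·(-0.318359)+1/4·(-2.771484)+1·0.759766≈-0.331055; next y=-1/5·(-0.681641)+1/4·(-0.331055)≈0.053564
n=4: y≈0.053564, sp=-1, e=sp−y≈-1.053564; I≈-3.825049, D=e−e_prev≈-0.735205; u=5/4·(-1.053564)+1/4·(-3.825049)+1·(-0.735205)≈-3.008423; next y=-1/5·0.053564+1/4·(-3.008423)≈-0.762819
n=5: y≈-0.762819, sp=-1, e=sp−y≈-0.237181; I≈-4.062230, D=e−e_prev≈0.816383; u=5/4·(-0.237181)+1/4·(-4.062230)+1·0.816383≈-0.495651; next y=-1/5·(-0.762819)+1/4·(-0.495651)≈0.028651
n=6: y≈0.028651, sp=-1, e=sp−y≈-1.028651; I≈-5.090881, D=e−e_prev≈-0.791470; u=5/4·(-1.028651)+1/4·(-5.090881)+1·(-0.791470)≈-3.350003; next y=-1/5·0.028651+1/4·(-3.350003)≈-0.843231
n=7: y≈-0.843231, sp=-1, e=sp−y≈-0.156769; I≈-5.247650, D=e−e_prev≈0.871882; u=5/4·(-0.156769)+1/4·(-5.247650)+1·0.871882≈-0.635992; next y=-1/5·(-0.843231)+1/4·(-0.635992)≈0.009648
n=8: y≈0.009648, sp=-1, e=sp−y≈-1.009648; I≈-6.257298, D=e−e_prev≈-0.852879; u=5/4·(-1.009648)+1/4·(-6.257298)+1·(-0.852879)≈-3.679264; next y=-1/5·0.009648+1/4·(-3.679264)≈-0.921746

0 -1 -2.500 0.000
1 -1 -0.188 -0.625
2 -1 -2.664 0.078
3 -1 -0.331 -0.682
4 -1 -3.008 0.054
5 -1 -0.496 -0.763
6 -1 -3.350 0.029
7 -1 -0.636 -0.843
8 -1 -3.679 0.010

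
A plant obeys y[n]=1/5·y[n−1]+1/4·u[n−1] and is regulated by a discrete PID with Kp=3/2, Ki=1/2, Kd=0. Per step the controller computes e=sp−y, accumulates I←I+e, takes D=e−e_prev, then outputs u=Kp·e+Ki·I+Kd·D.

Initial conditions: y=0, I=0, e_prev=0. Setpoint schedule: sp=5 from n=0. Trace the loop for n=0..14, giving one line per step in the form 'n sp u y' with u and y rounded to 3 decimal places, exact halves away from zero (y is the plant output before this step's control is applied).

(exact arithmetic carried between steps; '≈' marks a value shown rounded to 6 d.p. or computed from one; I and e_prev carry over from the previous line; the table rounds u and y to 3 d.p., halves away from zero)
n=0: y=0, sp=5, e=sp−y=5; I=5, D=e−e_prev=5; u=3/2·5+1/2·5+0·5=10; next y=1/5·0+1/4·10=2.5
n=1: y=2.5, sp=5, e=sp−y=2.5; I=7.5, D=e−e_prev=-2.5; u=3/2·2.5+1/2·7.5+0·(-2.5)=7.5; next y=1/5·2.5+1/4·7.5=2.375
n=2: y=2.375, sp=5, e=sp−y=2.625; I=10.125, D=e−e_prev=0.125; u=3/2·2.625+1/2·10.125+0·0.125=9; next y=1/5·2.375+1/4·9=2.725
n=3: y=2.725, sp=5, e=sp−y=2.275; I=12.4, D=e−e_prev=-0.35; u=3/2·2.275+1/2·12.4+0·(-0.35)=9.6125; next y=1/5·2.725+1/4·9.6125=2.948125
n=4: y=2.948125, sp=5, e=sp−y=2.051875; I=14.451875, D=e−e_prev=-0.223125; u=3/2·2.051875+1/2·14.451875+0·(-0.223125)=10.30375; next y=1/5·2.948125+1/4·10.30375≈3.165563
n=5: y≈3.165563, sp=5, e=sp−y≈1.834438; I≈16.286313, D=e−e_prev≈-0.217438; u=3/2·1.834438+1/2·16.286313+0·(-0.217438)≈10.894813; next y=1/5·3.165563+1/4·10.894813≈3.356816
n=6: y≈3.356816, sp=5, e=sp−y≈1.643184; I≈17.929497, D=e−e_prev≈-0.191253; u=3/2·1.643184+1/2·17.929497+0·(-0.191253)≈11.429525; next y=1/5·3.356816+1/4·11.429525≈3.528744
n=7: y≈3.528744, sp=5, e=sp−y≈1.471256; I≈19.400753, D=e−e_prev≈-0.171929; u=3/2·1.471256+1/2·19.400753+0·(-0.171929)≈11.907260; next y=1/5·3.528744+1/4·11.907260≈3.682564
n=8: y≈3.682564, sp=5, e=sp−y≈1.317436; I≈20.718189, D=e−e_prev≈-0.153819; u=3/2·1.317436+1/2·20.718189+0·(-0.153819)≈12.335249; next y=1/5·3.682564+1/4·12.335249≈3.820325
n=9: y≈3.820325, sp=5, e=sp−y≈1.179675; I≈21.897864, D=e−e_prev≈-0.137761; u=3/2·1.179675+1/2·21.897864+0·(-0.137761)≈12.718445; next y=1/5·3.820325+1/4·12.718445≈3.943676
n=10: y≈3.943676, sp=5, e=sp−y≈1.056324; I≈22.954188, D=e−e_prev≈-0.123351; u=3/2·1.056324+1/2·22.954188+0·(-0.123351)≈13.061580; next y=1/5·3.943676+1/4·13.061580≈4.054130
n=11: y≈4.054130, sp=5, e=sp−y≈0.945870; I≈23.900058, D=e−e_prev≈-0.110454; u=3/2·0.945870+1/2·23.900058+0·(-0.110454)≈13.368834; next y=1/5·4.054130+1/4·13.368834≈4.153034
n=12: y≈4.153034, sp=5, e=sp−y≈0.846966; I≈24.747023, D=e−e_prev≈-0.098904; u=3/2·0.846966+1/2·24.747023+0·(-0.098904)≈13.643960; next y=1/5·4.153034+1/4·13.643960≈4.241597
n=13: y≈4.241597, sp=5, e=sp−y≈0.758403; I≈25.505426, D=e−e_prev≈-0.088562; u=3/2·0.758403+1/2·25.505426+0·(-0.088562)≈13.890318; next y=1/5·4.241597+1/4·13.890318≈4.320899
n=14: y≈4.320899, sp=5, e=sp−y≈0.679101; I≈26.184527, D=e−e_prev≈-0.079302; u=3/2·0.679101+1/2·26.184527+0·(-0.079302)≈14.110915; next y=1/5·4.320899+1/4·14.110915≈4.391909

0 5 10.000 0.000
1 5 7.500 2.500
2 5 9.000 2.375
3 5 9.613 2.725
4 5 10.304 2.948
5 5 10.895 3.166
6 5 11.430 3.357
7 5 11.907 3.529
8 5 12.335 3.683
9 5 12.718 3.820
10 5 13.062 3.944
11 5 13.369 4.054
12 5 13.644 4.153
13 5 13.890 4.242
14 5 14.111 4.321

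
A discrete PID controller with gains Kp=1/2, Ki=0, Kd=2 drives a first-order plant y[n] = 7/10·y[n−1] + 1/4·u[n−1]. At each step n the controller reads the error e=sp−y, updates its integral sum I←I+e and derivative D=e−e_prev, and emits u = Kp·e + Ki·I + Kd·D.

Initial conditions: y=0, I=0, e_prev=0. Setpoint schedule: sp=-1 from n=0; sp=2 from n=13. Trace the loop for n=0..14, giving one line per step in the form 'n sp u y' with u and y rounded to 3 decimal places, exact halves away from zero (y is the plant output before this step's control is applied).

0 -1 -2.500 0.000
1 -1 1.063 -0.625
2 -1 -1.320 -0.172
3 -1 0.282 -0.450
4 -1 -0.789 -0.245
5 -1 -0.068 -0.369
6 -1 -0.550 -0.275
7 -1 -0.225 -0.330
8 -1 -0.442 -0.287
9 -1 -0.296 -0.311
10 -1 -0.393 -0.292
11 -1 -0.327 -0.303
12 -1 -0.371 -0.294
13 2 7.158 -0.298
14 2 -3.549 1.581

(exact arithmetic carried between steps; '≈' marks a value shown rounded to 6 d.p. or computed from one; I and e_prev carry over from the previous line; the table rounds u and y to 3 d.p., halves away from zero)
n=0: y=0, sp=-1, e=sp−y=-1; I=-1, D=e−e_prev=-1; u=1/2·(-1)+0·(-1)+2·(-1)=-2.5; next y=7/10·0+1/4·(-2.5)=-0.625
n=1: y=-0.625, sp=-1, e=sp−y=-0.375; I=-1.375, D=e−e_prev=0.625; u=1/2·(-0.375)+0·(-1.375)+2·0.625=1.0625; next y=7/10·(-0.625)+1/4·1.0625=-0.171875
n=2: y=-0.171875, sp=-1, e=sp−y=-0.828125; I=-2.203125, D=e−e_prev=-0.453125; u=1/2·(-0.828125)+0·(-2.203125)+2·(-0.453125)≈-1.320313; next y=7/10·(-0.171875)+1/4·(-1.320313)≈-0.450391
n=3: y≈-0.450391, sp=-1, e=sp−y≈-0.549609; I≈-2.752734, D=e−e_prev≈0.278516; u=1/2·(-0.549609)+0·(-2.752734)+2·0.278516≈0.282227; next y=7/10·(-0.450391)+1/4·0.282227≈-0.244717
n=4: y≈-0.244717, sp=-1, e=sp−y≈-0.755283; I≈-3.508018, D=e−e_prev≈-0.205674; u=1/2·(-0.755283)+0·(-3.508018)+2·(-0.205674)≈-0.788989; next y=7/10·(-0.244717)+1/4·(-0.788989)≈-0.368549
n=5: y≈-0.368549, sp=-1, e=sp−y≈-0.631451; I≈-4.139469, D=e−e_prev≈0.123832; u=1/2·(-0.631451)+0·(-4.139469)+2·0.123832≈-0.068061; next y=7/10·(-0.368549)+1/4·(-0.068061)≈-0.275000
n=6: y≈-0.275000, sp=-1, e=sp−y≈-0.725000; I≈-4.864469, D=e−e_prev≈-0.093549; u=1/2·(-0.725000)+0·(-4.864469)+2·(-0.093549)≈-0.549599; next y=7/10·(-0.275000)+1/4·(-0.549599)≈-0.329900
n=7: y≈-0.329900, sp=-1, e=sp−y≈-0.670100; I≈-5.534569, D=e−e_prev≈0.054900; u=1/2·(-0.670100)+0·(-5.534569)+2·0.054900≈-0.225250; next y=7/10·(-0.329900)+1/4·(-0.225250)≈-0.287242
n=8: y≈-0.287242, sp=-1, e=sp−y≈-0.712758; I≈-6.247327, D=e−e_prev≈-0.042657; u=1/2·(-0.712758)+0·(-6.247327)+2·(-0.042657)≈-0.441693; next y=7/10·(-0.287242)+1/4·(-0.441693)≈-0.311493
n=9: y≈-0.311493, sp=-1, e=sp−y≈-0.688507; I≈-6.935834, D=e−e_prev≈0.024251; u=1/2·(-0.688507)+0·(-6.935834)+2·0.024251≈-0.295752; next y=7/10·(-0.311493)+1/4·(-0.295752)≈-0.291983
n=10: y≈-0.291983, sp=-1, e=sp−y≈-0.708017; I≈-7.643851, D=e−e_prev≈-0.019510; u=1/2·(-0.708017)+0·(-7.643851)+2·(-0.019510)≈-0.393028; next y=7/10·(-0.291983)+1/4·(-0.393028)≈-0.302645
n=11: y≈-0.302645, sp=-1, e=sp−y≈-0.697355; I≈-8.341206, D=e−e_prev≈0.010662; u=1/2·(-0.697355)+0·(-8.341206)+2·0.010662≈-0.327353; next y=7/10·(-0.302645)+1/4·(-0.327353)≈-0.293690
n=12: y≈-0.293690, sp=-1, e=sp−y≈-0.706310; I≈-9.047516, D=e−e_prev≈-0.008955; u=1/2·(-0.706310)+0·(-9.047516)+2·(-0.008955)≈-0.371066; next y=7/10·(-0.293690)+1/4·(-0.371066)≈-0.298349
n=13: y≈-0.298349, sp=2, e=sp−y≈2.298349; I≈-6.749167, D=e−e_prev≈3.004659; u=1/2·2.298349+0·(-6.749167)+2·3.004659≈7.158493; next y=7/10·(-0.298349)+1/4·7.158493≈1.580779
n=14: y≈1.580779, sp=2, e=sp−y≈0.419221; I≈-6.329946, D=e−e_prev≈-1.879128; u=1/2·0.419221+0·(-6.329946)+2·(-1.879128)≈-3.548646; next y=7/10·1.580779+1/4·(-3.548646)≈0.219384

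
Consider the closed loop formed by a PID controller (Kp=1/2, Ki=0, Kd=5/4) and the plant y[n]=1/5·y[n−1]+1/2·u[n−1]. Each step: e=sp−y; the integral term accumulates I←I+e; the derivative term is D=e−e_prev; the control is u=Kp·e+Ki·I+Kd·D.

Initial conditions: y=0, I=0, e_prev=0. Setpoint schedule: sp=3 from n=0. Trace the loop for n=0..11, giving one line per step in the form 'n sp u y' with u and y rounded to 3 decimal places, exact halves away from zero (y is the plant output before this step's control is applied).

0 3 5.250 0.000
1 3 -3.094 2.625
2 3 6.570 -1.022
3 3 -5.168 3.080
4 3 8.794 -1.968
5 3 -7.966 4.004
6 3 12.074 -3.182
7 3 -11.929 5.400
8 3 16.798 -4.884
9 3 -17.594 7.422
10 3 23.575 -7.313
11 3 -25.709 10.325

(exact arithmetic carried between steps; '≈' marks a value shown rounded to 6 d.p. or computed from one; I and e_prev carry over from the previous line; the table rounds u and y to 3 d.p., halves away from zero)
n=0: y=0, sp=3, e=sp−y=3; I=3, D=e−e_prev=3; u=1/2·3+0·3+5/4·3=5.25; next y=1/5·0+1/2·5.25=2.625
n=1: y=2.625, sp=3, e=sp−y=0.375; I=3.375, D=e−e_prev=-2.625; u=1/2·0.375+0·3.375+5/4·(-2.625)=-3.09375; next y=1/5·2.625+1/2·(-3.09375)=-1.021875
n=2: y=-1.021875, sp=3, e=sp−y=4.021875; I=7.396875, D=e−e_prev=3.646875; u=1/2·4.021875+0·7.396875+5/4·3.646875≈6.569531; next y=1/5·(-1.021875)+1/2·6.569531≈3.080391
n=3: y≈3.080391, sp=3, e=sp−y≈-0.080391; I≈7.316484, D=e−e_prev≈-4.102266; u=1/2·(-0.080391)+0·7.316484+5/4·(-4.102266)≈-5.168027; next y=1/5·3.080391+1/2·(-5.168027)≈-1.967936
n=4: y≈-1.967936, sp=3, e=sp−y≈4.967936; I≈12.284420, D=e−e_prev≈5.048326; u=1/2·4.967936+0·12.284420+5/4·5.048326≈8.794375; next y=1/5·(-1.967936)+1/2·8.794375≈4.003601
n=5: y≈4.003601, sp=3, e=sp−y≈-1.003601; I≈11.280819, D=e−e_prev≈-5.971536; u=1/2·(-1.003601)+0·11.280819+5/4·(-5.971536)≈-7.966221; next y=1/5·4.003601+1/2·(-7.966221)≈-3.182390
n=6: y≈-3.182390, sp=3, e=sp−y≈6.182390; I≈17.463209, D=e−e_prev≈7.185991; u=1/2·6.182390+0·17.463209+5/4·7.185991≈12.073684; next y=1/5·(-3.182390)+1/2·12.073684≈5.400364
n=7: y≈5.400364, sp=3, e=sp−y≈-2.400364; I≈15.062846, D=e−e_prev≈-8.582754; u=1/2·(-2.400364)+0·15.062846+5/4·(-8.582754)≈-11.928624; next y=1/5·5.400364+1/2·(-11.928624)≈-4.884239
n=8: y≈-4.884239, sp=3, e=sp−y≈7.884239; I≈22.947085, D=e−e_prev≈10.284603; u=1/2·7.884239+0·22.947085+5/4·10.284603≈16.797874; next y=1/5·(-4.884239)+1/2·16.797874≈7.422089
n=9: y≈7.422089, sp=3, e=sp−y≈-4.422089; I≈18.524996, D=e−e_prev≈-12.306328; u=1/2·(-4.422089)+0·18.524996+5/4·(-12.306328)≈-17.593955; next y=1/5·7.422089+1/2·(-17.593955)≈-7.312560
n=10: y≈-7.312560, sp=3, e=sp−y≈10.312560; I≈28.837556, D=e−e_prev≈14.734649; u=1/2·10.312560+0·28.837556+5/4·14.734649≈23.574590; next y=1/5·(-7.312560)+1/2·23.574590≈10.324783
n=11: y≈10.324783, sp=3, e=sp−y≈-7.324783; I≈21.512772, D=e−e_prev≈-17.637343; u=1/2·(-7.324783)+0·21.512772+5/4·(-17.637343)≈-25.709070; next y=1/5·10.324783+1/2·(-25.709070)≈-10.789579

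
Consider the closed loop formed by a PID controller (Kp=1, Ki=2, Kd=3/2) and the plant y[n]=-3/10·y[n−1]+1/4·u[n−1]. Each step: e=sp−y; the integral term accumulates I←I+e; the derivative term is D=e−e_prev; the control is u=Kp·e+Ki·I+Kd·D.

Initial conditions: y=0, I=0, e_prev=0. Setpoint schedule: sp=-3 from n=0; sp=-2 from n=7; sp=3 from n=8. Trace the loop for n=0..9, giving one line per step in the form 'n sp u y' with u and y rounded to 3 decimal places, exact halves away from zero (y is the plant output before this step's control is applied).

0 -3 -13.500 0.000
1 -3 0.188 -3.375
2 -3 -24.080 1.059
3 -3 7.740 -6.338
4 -3 -42.463 3.836
5 -3 29.339 -11.767
6 -3 -78.374 10.865
7 -2 84.073 -22.853
8 3 -132.070 27.874
9 3 198.415 -41.380

(exact arithmetic carried between steps; '≈' marks a value shown rounded to 6 d.p. or computed from one; I and e_prev carry over from the previous line; the table rounds u and y to 3 d.p., halves away from zero)
n=0: y=0, sp=-3, e=sp−y=-3; I=-3, D=e−e_prev=-3; u=1·(-3)+2·(-3)+3/2·(-3)=-13.5; next y=-3/10·0+1/4·(-13.5)=-3.375
n=1: y=-3.375, sp=-3, e=sp−y=0.375; I=-2.625, D=e−e_prev=3.375; u=1·0.375+2·(-2.625)+3/2·3.375=0.1875; next y=-3/10·(-3.375)+1/4·0.1875=1.059375
n=2: y=1.059375, sp=-3, e=sp−y=-4.059375; I=-6.684375, D=e−e_prev=-4.434375; u=1·(-4.059375)+2·(-6.684375)+3/2·(-4.434375)≈-24.079688; next y=-3/10·1.059375+1/4·(-24.079688)≈-6.337734
n=3: y≈-6.337734, sp=-3, e=sp−y≈3.337734; I≈-3.346641, D=e−e_prev≈7.397109; u=1·3.337734+2·(-3.346641)+3/2·7.397109≈7.740117; next y=-3/10·(-6.337734)+1/4·7.740117≈3.836350
n=4: y≈3.836350, sp=-3, e=sp−y≈-6.836350; I≈-10.182990, D=e−e_prev≈-10.174084; u=1·(-6.836350)+2·(-10.182990)+3/2·(-10.174084)≈-42.463456; next y=-3/10·3.836350+1/4·(-42.463456)≈-11.766769
n=5: y≈-11.766769, sp=-3, e=sp−y≈8.766769; I≈-1.416221, D=e−e_prev≈15.603119; u=1·8.766769+2·(-1.416221)+3/2·15.603119≈29.339004; next y=-3/10·(-11.766769)+1/4·29.339004≈10.864782
n=6: y≈10.864782, sp=-3, e=sp−y≈-13.864782; I≈-15.281003, D=e−e_prev≈-22.631551; u=1·(-13.864782)+2·(-15.281003)+3/2·(-22.631551)≈-78.374114; next y=-3/10·10.864782+1/4·(-78.374114)≈-22.852963
n=7: y≈-22.852963, sp=-2, e=sp−y≈20.852963; I≈5.571960, D=e−e_prev≈34.717745; u=1·20.852963+2·5.571960+3/2·34.717745≈84.073499; next y=-3/10·(-22.852963)+1/4·84.073499≈27.874264
n=8: y≈27.874264, sp=3, e=sp−y≈-24.874264; I≈-19.302304, D=e−e_prev≈-45.727227; u=1·(-24.874264)+2·(-19.302304)+3/2·(-45.727227)≈-132.069711; next y=-3/10·27.874264+1/4·(-132.069711)≈-41.379707
n=9: y≈-41.379707, sp=3, e=sp−y≈44.379707; I≈25.077403, D=e−e_prev≈69.253971; u=1·44.379707+2·25.077403+3/2·69.253971≈198.415469; next y=-3/10·(-41.379707)+1/4·198.415469≈62.017779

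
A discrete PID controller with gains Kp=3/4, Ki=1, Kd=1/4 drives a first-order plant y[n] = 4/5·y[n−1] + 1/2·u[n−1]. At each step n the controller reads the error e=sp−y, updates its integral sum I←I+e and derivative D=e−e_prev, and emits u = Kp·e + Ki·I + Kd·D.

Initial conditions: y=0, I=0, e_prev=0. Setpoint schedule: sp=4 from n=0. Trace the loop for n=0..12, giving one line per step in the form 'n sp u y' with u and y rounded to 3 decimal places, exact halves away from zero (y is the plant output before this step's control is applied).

(exact arithmetic carried between steps; '≈' marks a value shown rounded to 6 d.p. or computed from one; I and e_prev carry over from the previous line; the table rounds u and y to 3 d.p., halves away from zero)
n=0: y=0, sp=4, e=sp−y=4; I=4, D=e−e_prev=4; u=3/4·4+1·4+1/4·4=8; next y=4/5·0+1/2·8=4
n=1: y=4, sp=4, e=sp−y=0; I=4, D=e−e_prev=-4; u=3/4·0+1·4+1/4·(-4)=3; next y=4/5·4+1/2·3=4.7
n=2: y=4.7, sp=4, e=sp−y=-0.7; I=3.3, D=e−e_prev=-0.7; u=3/4·(-0.7)+1·3.3+1/4·(-0.7)=2.6; next y=4/5·4.7+1/2·2.6=5.06
n=3: y=5.06, sp=4, e=sp−y=-1.06; I=2.24, D=e−e_prev=-0.36; u=3/4·(-1.06)+1·2.24+1/4·(-0.36)=1.355; next y=4/5·5.06+1/2·1.355=4.7255
n=4: y=4.7255, sp=4, e=sp−y=-0.7255; I=1.5145, D=e−e_prev=0.3345; u=3/4·(-0.7255)+1·1.5145+1/4·0.3345=1.054; next y=4/5·4.7255+1/2·1.054=4.3074
n=5: y=4.3074, sp=4, e=sp−y=-0.3074; I=1.2071, D=e−e_prev=0.4181; u=3/4·(-0.3074)+1·1.2071+1/4·0.4181=1.081075; next y=4/5·4.3074+1/2·1.081075≈3.986458
n=6: y≈3.986458, sp=4, e=sp−y≈0.013543; I≈1.220643, D=e−e_prev≈0.320943; u=3/4·0.013543+1·1.220643+1/4·0.320943≈1.311035; next y=4/5·3.986458+1/2·1.311035≈3.844684
n=7: y≈3.844684, sp=4, e=sp−y≈0.155317; I≈1.375959, D=e−e_prev≈0.141774; u=3/4·0.155317+1·1.375959+1/4·0.141774≈1.527890; next y=4/5·3.844684+1/2·1.527890≈3.839692
n=8: y≈3.839692, sp=4, e=sp−y≈0.160308; I≈1.536267, D=e−e_prev≈0.004992; u=3/4·0.160308+1·1.536267+1/4·0.004992≈1.657746; next y=4/5·3.839692+1/2·1.657746≈3.900627
n=9: y≈3.900627, sp=4, e=sp−y≈0.099373; I≈1.635641, D=e−e_prev≈-0.060935; u=3/4·0.099373+1·1.635641+1/4·(-0.060935)≈1.694937; next y=4/5·3.900627+1/2·1.694937≈3.967970
n=10: y≈3.967970, sp=4, e=sp−y≈0.032030; I≈1.667671, D=e−e_prev≈-0.067343; u=3/4·0.032030+1·1.667671+1/4·(-0.067343)≈1.674858; next y=4/5·3.967970+1/2·1.674858≈4.011805
n=11: y≈4.011805, sp=4, e=sp−y≈-0.011805; I≈1.655866, D=e−e_prev≈-0.043835; u=3/4·(-0.011805)+1·1.655866+1/4·(-0.043835)≈1.636054; next y=4/5·4.011805+1/2·1.636054≈4.027471
n=12: y≈4.027471, sp=4, e=sp−y≈-0.027471; I≈1.628395, D=e−e_prev≈-0.015666; u=3/4·(-0.027471)+1·1.628395+1/4·(-0.015666)≈1.603876; next y=4/5·4.027471+1/2·1.603876≈4.023915

0 4 8.000 0.000
1 4 3.000 4.000
2 4 2.600 4.700
3 4 1.355 5.060
4 4 1.054 4.726
5 4 1.081 4.307
6 4 1.311 3.986
7 4 1.528 3.845
8 4 1.658 3.840
9 4 1.695 3.901
10 4 1.675 3.968
11 4 1.636 4.012
12 4 1.604 4.027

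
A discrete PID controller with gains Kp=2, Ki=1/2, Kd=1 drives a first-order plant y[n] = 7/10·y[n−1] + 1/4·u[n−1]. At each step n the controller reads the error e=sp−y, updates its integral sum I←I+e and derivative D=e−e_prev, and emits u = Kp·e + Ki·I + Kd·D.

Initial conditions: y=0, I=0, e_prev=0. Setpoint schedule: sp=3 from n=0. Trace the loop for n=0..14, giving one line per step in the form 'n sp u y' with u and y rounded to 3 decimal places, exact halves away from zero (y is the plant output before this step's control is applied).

0 3 10.500 0.000
1 3 -0.188 2.625
2 3 5.545 1.791
3 3 2.344 2.640
4 3 4.094 2.434
5 3 3.144 2.727
6 3 3.686 2.695
7 3 3.411 2.808
8 3 3.584 2.818
9 3 3.508 2.869
10 3 3.567 2.885
11 3 3.549 2.911
12 3 3.571 2.925
13 3 3.569 2.940
14 3 3.579 2.951

(exact arithmetic carried between steps; '≈' marks a value shown rounded to 6 d.p. or computed from one; I and e_prev carry over from the previous line; the table rounds u and y to 3 d.p., halves away from zero)
n=0: y=0, sp=3, e=sp−y=3; I=3, D=e−e_prev=3; u=2·3+1/2·3+1·3=10.5; next y=7/10·0+1/4·10.5=2.625
n=1: y=2.625, sp=3, e=sp−y=0.375; I=3.375, D=e−e_prev=-2.625; u=2·0.375+1/2·3.375+1·(-2.625)=-0.1875; next y=7/10·2.625+1/4·(-0.1875)=1.790625
n=2: y=1.790625, sp=3, e=sp−y=1.209375; I=4.584375, D=e−e_prev=0.834375; u=2·1.209375+1/2·4.584375+1·0.834375≈5.545313; next y=7/10·1.790625+1/4·5.545313≈2.639766
n=3: y≈2.639766, sp=3, e=sp−y≈0.360234; I≈4.944609, D=e−e_prev≈-0.849141; u=2·0.360234+1/2·4.944609+1·(-0.849141)≈2.343633; next y=7/10·2.639766+1/4·2.343633≈2.433744
n=4: y≈2.433744, sp=3, e=sp−y≈0.566256; I≈5.510865, D=e−e_prev≈0.206021; u=2·0.566256+1/2·5.510865+1·0.206021≈4.093966; next y=7/10·2.433744+1/4·4.093966≈2.727112
n=5: y≈2.727112, sp=3, e=sp−y≈0.272888; I≈5.783753, D=e−e_prev≈-0.293368; u=2·0.272888+1/2·5.783753+1·(-0.293368)≈3.144284; next y=7/10·2.727112+1/4·3.144284≈2.695050
n=6: y≈2.695050, sp=3, e=sp−y≈0.304950; I≈6.088703, D=e−e_prev≈0.032063; u=2·0.304950+1/2·6.088703+1·0.032063≈3.686315; next y=7/10·2.695050+1/4·3.686315≈2.808114
n=7: y≈2.808114, sp=3, e=sp−y≈0.191886; I≈6.280590, D=e−e_prev≈-0.113064; u=2·0.191886+1/2·6.280590+1·(-0.113064)≈3.411004; next y=7/10·2.808114+1/4·3.411004≈2.818430
n=8: y≈2.818430, sp=3, e=sp−y≈0.181570; I≈6.462159, D=e−e_prev≈-0.010317; u=2·0.181570+1/2·6.462159+1·(-0.010317)≈3.583902; next y=7/10·2.818430+1/4·3.583902≈2.868877
n=9: y≈2.868877, sp=3, e=sp−y≈0.131123; I≈6.593283, D=e−e_prev≈-0.050446; u=2·0.131123+1/2·6.593283+1·(-0.050446)≈3.508441; next y=7/10·2.868877+1/4·3.508441≈2.885324
n=10: y≈2.885324, sp=3, e=sp−y≈0.114676; I≈6.707959, D=e−e_prev≈-0.016447; u=2·0.114676+1/2·6.707959+1·(-0.016447)≈3.566884; next y=7/10·2.885324+1/4·3.566884≈2.911448
n=11: y≈2.911448, sp=3, e=sp−y≈0.088552; I≈6.796511, D=e−e_prev≈-0.026124; u=2·0.088552+1/2·6.796511+1·(-0.026124)≈3.549236; next y=7/10·2.911448+1/4·3.549236≈2.925322
n=12: y≈2.925322, sp=3, e=sp−y≈0.074678; I≈6.871188, D=e−e_prev≈-0.013875; u=2·0.074678+1/2·6.871188+1·(-0.013875)≈3.571075; next y=7/10·2.925322+1/4·3.571075≈2.940494
n=13: y≈2.940494, sp=3, e=sp−y≈0.059506; I≈6.930694, D=e−e_prev≈-0.015172; u=2·0.059506+1/2·6.930694+1·(-0.015172)≈3.569186; next y=7/10·2.940494+1/4·3.569186≈2.950643
n=14: y≈2.950643, sp=3, e=sp−y≈0.049357; I≈6.980051, D=e−e_prev≈-0.010148; u=2·0.049357+1/2·6.980051+1·(-0.010148)≈3.578592; next y=7/10·2.950643+1/4·3.578592≈2.960098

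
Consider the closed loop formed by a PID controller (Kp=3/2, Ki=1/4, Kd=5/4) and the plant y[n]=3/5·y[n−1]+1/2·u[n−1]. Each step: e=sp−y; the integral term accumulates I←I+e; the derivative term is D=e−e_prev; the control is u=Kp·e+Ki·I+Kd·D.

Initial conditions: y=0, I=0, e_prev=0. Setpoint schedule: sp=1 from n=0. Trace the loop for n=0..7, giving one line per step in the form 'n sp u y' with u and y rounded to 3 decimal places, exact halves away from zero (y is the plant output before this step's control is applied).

0 1 3.000 0.000
1 1 -2.500 1.500
2 1 4.800 -0.350
3 1 -4.795 2.190
4 1 7.903 -1.084
5 1 -8.823 3.301
6 1 13.279 -2.431
7 1 -15.863 5.181

(exact arithmetic carried between steps; '≈' marks a value shown rounded to 6 d.p. or computed from one; I and e_prev carry over from the previous line; the table rounds u and y to 3 d.p., halves away from zero)
n=0: y=0, sp=1, e=sp−y=1; I=1, D=e−e_prev=1; u=3/2·1+1/4·1+5/4·1=3; next y=3/5·0+1/2·3=1.5
n=1: y=1.5, sp=1, e=sp−y=-0.5; I=0.5, D=e−e_prev=-1.5; u=3/2·(-0.5)+1/4·0.5+5/4·(-1.5)=-2.5; next y=3/5·1.5+1/2·(-2.5)=-0.35
n=2: y=-0.35, sp=1, e=sp−y=1.35; I=1.85, D=e−e_prev=1.85; u=3/2·1.35+1/4·1.85+5/4·1.85=4.8; next y=3/5·(-0.35)+1/2·4.8=2.19
n=3: y=2.19, sp=1, e=sp−y=-1.19; I=0.66, D=e−e_prev=-2.54; u=3/2·(-1.19)+1/4·0.66+5/4·(-2.54)=-4.795; next y=3/5·2.19+1/2·(-4.795)=-1.0835
n=4: y=-1.0835, sp=1, e=sp−y=2.0835; I=2.7435, D=e−e_prev=3.2735; u=3/2·2.0835+1/4·2.7435+5/4·3.2735=7.903; next y=3/5·(-1.0835)+1/2·7.903=3.3014
n=5: y=3.3014, sp=1, e=sp−y=-2.3014; I=0.4421, D=e−e_prev=-4.3849; u=3/2·(-2.3014)+1/4·0.4421+5/4·(-4.3849)=-8.8227; next y=3/5·3.3014+1/2·(-8.8227)=-2.43051
n=6: y=-2.43051, sp=1, e=sp−y=3.43051; I=3.87261, D=e−e_prev=5.73191; u=3/2·3.43051+1/4·3.87261+5/4·5.73191=13.278805; next y=3/5·(-2.43051)+1/2·13.278805≈5.181097
n=7: y≈5.181097, sp=1, e=sp−y≈-4.181097; I≈-0.308487, D=e−e_prev≈-7.611607; u=3/2·(-4.181097)+1/4·(-0.308487)+5/4·(-7.611607)≈-15.863275; next y=3/5·5.181097+1/2·(-15.863275)≈-4.822979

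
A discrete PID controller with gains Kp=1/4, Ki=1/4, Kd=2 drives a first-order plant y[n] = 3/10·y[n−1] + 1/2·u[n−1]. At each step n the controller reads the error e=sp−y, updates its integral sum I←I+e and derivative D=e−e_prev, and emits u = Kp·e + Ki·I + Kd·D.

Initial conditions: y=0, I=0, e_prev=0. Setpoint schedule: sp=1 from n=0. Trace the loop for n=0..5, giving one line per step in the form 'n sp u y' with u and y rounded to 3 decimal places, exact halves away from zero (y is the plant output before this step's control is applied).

0 1 2.500 0.000
1 1 -2.375 1.250
2 1 5.219 -0.813
3 1 -6.398 2.366
4 1 11.754 -2.490
5 1 -16.133 5.130

(exact arithmetic carried between steps; '≈' marks a value shown rounded to 6 d.p. or computed from one; I and e_prev carry over from the previous line; the table rounds u and y to 3 d.p., halves away from zero)
n=0: y=0, sp=1, e=sp−y=1; I=1, D=e−e_prev=1; u=1/4·1+1/4·1+2·1=2.5; next y=3/10·0+1/2·2.5=1.25
n=1: y=1.25, sp=1, e=sp−y=-0.25; I=0.75, D=e−e_prev=-1.25; u=1/4·(-0.25)+1/4·0.75+2·(-1.25)=-2.375; next y=3/10·1.25+1/2·(-2.375)=-0.8125
n=2: y=-0.8125, sp=1, e=sp−y=1.8125; I=2.5625, D=e−e_prev=2.0625; u=1/4·1.8125+1/4·2.5625+2·2.0625=5.21875; next y=3/10·(-0.8125)+1/2·5.21875=2.365625
n=3: y=2.365625, sp=1, e=sp−y=-1.365625; I=1.196875, D=e−e_prev=-3.178125; u=1/4·(-1.365625)+1/4·1.196875+2·(-3.178125)≈-6.398438; next y=3/10·2.365625+1/2·(-6.398438)≈-2.489531
n=4: y≈-2.489531, sp=1, e=sp−y≈3.489531; I≈4.686406, D=e−e_prev≈4.855156; u=1/4·3.489531+1/4·4.686406+2·4.855156≈11.754297; next y=3/10·(-2.489531)+1/2·11.754297≈5.130289
n=5: y≈5.130289, sp=1, e=sp−y≈-4.130289; I≈0.556117, D=e−e_prev≈-7.619820; u=1/4·(-4.130289)+1/4·0.556117+2·(-7.619820)≈-16.133184; next y=3/10·5.130289+1/2·(-16.133184)≈-6.527505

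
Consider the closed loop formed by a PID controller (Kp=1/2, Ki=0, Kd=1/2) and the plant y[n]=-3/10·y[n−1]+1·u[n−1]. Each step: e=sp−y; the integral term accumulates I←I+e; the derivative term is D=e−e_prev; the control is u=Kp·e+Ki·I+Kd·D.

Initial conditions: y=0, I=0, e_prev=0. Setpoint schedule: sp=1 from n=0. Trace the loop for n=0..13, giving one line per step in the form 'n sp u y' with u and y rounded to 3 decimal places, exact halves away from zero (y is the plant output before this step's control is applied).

0 1 1.000 0.000
1 1 -0.500 1.000
2 1 1.800 -0.800
3 1 -1.940 2.040
4 1 4.072 -2.552
5 1 -5.614 4.838
6 1 9.984 -7.065
7 1 -15.136 12.103
8 1 25.318 -18.767
9 1 -39.831 30.948
10 1 65.090 -49.116
11 1 -103.882 79.824
12 1 168.242 -127.830
13 1 -270.006 206.591

(exact arithmetic carried between steps; '≈' marks a value shown rounded to 6 d.p. or computed from one; I and e_prev carry over from the previous line; the table rounds u and y to 3 d.p., halves away from zero)
n=0: y=0, sp=1, e=sp−y=1; I=1, D=e−e_prev=1; u=1/2·1+0·1+1/2·1=1; next y=-3/10·0+1·1=1
n=1: y=1, sp=1, e=sp−y=0; I=1, D=e−e_prev=-1; u=1/2·0+0·1+1/2·(-1)=-0.5; next y=-3/10·1+1·(-0.5)=-0.8
n=2: y=-0.8, sp=1, e=sp−y=1.8; I=2.8, D=e−e_prev=1.8; u=1/2·1.8+0·2.8+1/2·1.8=1.8; next y=-3/10·(-0.8)+1·1.8=2.04
n=3: y=2.04, sp=1, e=sp−y=-1.04; I=1.76, D=e−e_prev=-2.84; u=1/2·(-1.04)+0·1.76+1/2·(-2.84)=-1.94; next y=-3/10·2.04+1·(-1.94)=-2.552
n=4: y=-2.552, sp=1, e=sp−y=3.552; I=5.312, D=e−e_prev=4.592; u=1/2·3.552+0·5.312+1/2·4.592=4.072; next y=-3/10·(-2.552)+1·4.072=4.8376
n=5: y=4.8376, sp=1, e=sp−y=-3.8376; I=1.4744, D=e−e_prev=-7.3896; u=1/2·(-3.8376)+0·1.4744+1/2·(-7.3896)=-5.6136; next y=-3/10·4.8376+1·(-5.6136)=-7.06488
n=6: y=-7.06488, sp=1, e=sp−y=8.06488; I=9.53928, D=e−e_prev=11.90248; u=1/2·8.06488+0·9.53928+1/2·11.90248=9.98368; next y=-3/10·(-7.06488)+1·9.98368=12.103144
n=7: y=12.103144, sp=1, e=sp−y=-11.103144; I=-1.563864, D=e−e_prev=-19.168024; u=1/2·(-11.103144)+0·(-1.563864)+1/2·(-19.168024)=-15.135584; next y=-3/10·12.103144+1·(-15.135584)≈-18.766527
n=8: y≈-18.766527, sp=1, e=sp−y≈19.766527; I≈18.202663, D=e−e_prev≈30.869671; u=1/2·19.766527+0·18.202663+1/2·30.869671≈25.318099; next y=-3/10·(-18.766527)+1·25.318099≈30.948057
n=9: y≈30.948057, sp=1, e=sp−y≈-29.948057; I≈-11.745394, D=e−e_prev≈-49.714585; u=1/2·(-29.948057)+0·(-11.745394)+1/2·(-49.714585)≈-39.831321; next y=-3/10·30.948057+1·(-39.831321)≈-49.115738
n=10: y≈-49.115738, sp=1, e=sp−y≈50.115738; I≈38.370344, D=e−e_prev≈80.063796; u=1/2·50.115738+0·38.370344+1/2·80.063796≈65.089767; next y=-3/10·(-49.115738)+1·65.089767≈79.824488
n=11: y≈79.824488, sp=1, e=sp−y≈-78.824488; I≈-40.454144, D=e−e_prev≈-128.940226; u=1/2·(-78.824488)+0·(-40.454144)+1/2·(-128.940226)≈-103.882357; next y=-3/10·79.824488+1·(-103.882357)≈-127.829704
n=12: y≈-127.829704, sp=1, e=sp−y≈128.829704; I≈88.375560, D=e−e_prev≈207.654192; u=1/2·128.829704+0·88.375560+1/2·207.654192≈168.241948; next y=-3/10·(-127.829704)+1·168.241948≈206.590859
n=13: y≈206.590859, sp=1, e=sp−y≈-205.590859; I≈-117.215300, D=e−e_prev≈-334.420563; u=1/2·(-205.590859)+0·(-117.215300)+1/2·(-334.420563)≈-270.005711; next y=-3/10·206.590859+1·(-270.005711)≈-331.982969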